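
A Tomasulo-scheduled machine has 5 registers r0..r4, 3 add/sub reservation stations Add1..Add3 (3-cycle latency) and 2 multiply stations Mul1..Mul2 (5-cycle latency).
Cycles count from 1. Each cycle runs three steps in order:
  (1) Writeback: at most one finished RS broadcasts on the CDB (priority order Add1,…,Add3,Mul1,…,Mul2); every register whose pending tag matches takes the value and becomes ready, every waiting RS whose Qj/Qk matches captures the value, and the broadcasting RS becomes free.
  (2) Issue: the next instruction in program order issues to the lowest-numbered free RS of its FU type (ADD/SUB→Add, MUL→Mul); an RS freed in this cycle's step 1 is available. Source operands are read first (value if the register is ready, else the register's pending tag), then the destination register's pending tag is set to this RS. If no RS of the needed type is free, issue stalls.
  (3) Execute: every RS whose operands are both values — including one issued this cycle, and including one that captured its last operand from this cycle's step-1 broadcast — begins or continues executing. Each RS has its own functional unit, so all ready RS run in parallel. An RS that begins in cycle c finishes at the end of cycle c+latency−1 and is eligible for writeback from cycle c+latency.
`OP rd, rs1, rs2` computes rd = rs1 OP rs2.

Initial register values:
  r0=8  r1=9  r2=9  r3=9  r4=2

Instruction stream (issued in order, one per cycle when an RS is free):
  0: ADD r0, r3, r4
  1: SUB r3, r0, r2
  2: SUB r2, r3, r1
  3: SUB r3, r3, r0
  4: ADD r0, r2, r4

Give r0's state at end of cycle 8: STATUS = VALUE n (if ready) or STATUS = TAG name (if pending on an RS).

c1: issue ADD r0<-Add1 | r0:Add1,r1:9,r2:9,r3:9,r4:2
c2: issue SUB r3<-Add2 | r0:Add1,r1:9,r2:9,r3:Add2,r4:2
c3: issue SUB r2<-Add3 | r0:Add1,r1:9,r2:Add3,r3:Add2,r4:2
c4: CDB Add1=11; issue SUB r3<-Add1 | r0:11,r1:9,r2:Add3,r3:Add1,r4:2
c5: stall | r0:11,r1:9,r2:Add3,r3:Add1,r4:2
c6: stall | r0:11,r1:9,r2:Add3,r3:Add1,r4:2
c7: CDB Add2=2; issue ADD r0<-Add2 | r0:Add2,r1:9,r2:Add3,r3:Add1,r4:2
c8: - | r0:Add2,r1:9,r2:Add3,r3:Add1,r4:2

STATUS = TAG Add2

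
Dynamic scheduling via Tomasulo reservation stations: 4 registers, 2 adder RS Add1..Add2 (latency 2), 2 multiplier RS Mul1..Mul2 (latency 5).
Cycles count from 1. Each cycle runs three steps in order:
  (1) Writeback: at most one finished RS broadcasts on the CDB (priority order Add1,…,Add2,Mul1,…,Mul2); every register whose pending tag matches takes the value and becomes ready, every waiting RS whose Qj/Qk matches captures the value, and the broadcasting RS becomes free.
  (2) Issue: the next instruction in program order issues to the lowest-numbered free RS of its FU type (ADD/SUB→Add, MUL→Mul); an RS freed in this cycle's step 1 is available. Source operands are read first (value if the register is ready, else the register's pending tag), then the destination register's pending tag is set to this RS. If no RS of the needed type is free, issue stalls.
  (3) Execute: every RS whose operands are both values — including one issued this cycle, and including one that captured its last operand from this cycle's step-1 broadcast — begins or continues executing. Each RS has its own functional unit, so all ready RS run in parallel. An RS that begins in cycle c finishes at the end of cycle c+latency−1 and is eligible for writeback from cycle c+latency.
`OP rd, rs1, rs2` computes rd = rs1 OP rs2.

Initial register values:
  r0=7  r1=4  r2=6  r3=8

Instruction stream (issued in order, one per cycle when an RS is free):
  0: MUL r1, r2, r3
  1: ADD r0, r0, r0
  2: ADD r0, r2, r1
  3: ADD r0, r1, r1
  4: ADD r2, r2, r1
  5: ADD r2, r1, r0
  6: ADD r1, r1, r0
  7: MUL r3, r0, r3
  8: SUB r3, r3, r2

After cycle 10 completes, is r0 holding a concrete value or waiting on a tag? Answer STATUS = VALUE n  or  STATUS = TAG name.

  c1: issue MUL r1<-Mul1  regs: r0:7,r1:Mul1,r2:6,r3:8
  c2: issue ADD r0<-Add1  regs: r0:Add1,r1:Mul1,r2:6,r3:8
  c3: issue ADD r0<-Add2  regs: r0:Add2,r1:Mul1,r2:6,r3:8
  c4: CDB Add1=14; issue ADD r0<-Add1  regs: r0:Add1,r1:Mul1,r2:6,r3:8
  c5: stall  regs: r0:Add1,r1:Mul1,r2:6,r3:8
  c6: CDB Mul1=48; stall  regs: r0:Add1,r1:48,r2:6,r3:8
  c7: stall  regs: r0:Add1,r1:48,r2:6,r3:8
  c8: CDB Add1=96; issue ADD r2<-Add1  regs: r0:96,r1:48,r2:Add1,r3:8
  c9: CDB Add2=54; issue ADD r2<-Add2  regs: r0:96,r1:48,r2:Add2,r3:8
  c10: CDB Add1=54; issue ADD r1<-Add1  regs: r0:96,r1:Add1,r2:Add2,r3:8

STATUS = VALUE 96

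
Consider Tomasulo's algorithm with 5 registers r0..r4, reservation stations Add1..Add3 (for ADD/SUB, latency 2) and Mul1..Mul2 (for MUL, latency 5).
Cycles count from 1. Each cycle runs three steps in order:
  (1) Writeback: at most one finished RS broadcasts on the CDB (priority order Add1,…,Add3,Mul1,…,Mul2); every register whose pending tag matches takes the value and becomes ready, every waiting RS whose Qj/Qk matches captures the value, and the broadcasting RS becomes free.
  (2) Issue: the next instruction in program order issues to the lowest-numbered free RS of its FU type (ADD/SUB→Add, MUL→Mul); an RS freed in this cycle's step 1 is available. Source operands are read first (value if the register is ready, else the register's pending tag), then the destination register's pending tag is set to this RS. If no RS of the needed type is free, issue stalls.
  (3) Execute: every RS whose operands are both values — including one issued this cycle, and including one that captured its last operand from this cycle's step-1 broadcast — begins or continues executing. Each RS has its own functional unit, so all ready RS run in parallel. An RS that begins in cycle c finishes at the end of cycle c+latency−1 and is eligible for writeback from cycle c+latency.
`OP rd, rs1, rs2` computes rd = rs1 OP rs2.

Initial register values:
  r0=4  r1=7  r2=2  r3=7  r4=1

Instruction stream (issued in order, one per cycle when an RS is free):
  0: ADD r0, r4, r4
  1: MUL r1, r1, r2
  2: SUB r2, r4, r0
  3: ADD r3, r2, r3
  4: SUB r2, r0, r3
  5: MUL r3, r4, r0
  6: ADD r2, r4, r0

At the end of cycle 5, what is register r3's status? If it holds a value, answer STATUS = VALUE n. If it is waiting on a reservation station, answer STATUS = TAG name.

  c1: issue ADD r0<-Add1  regs: r0:Add1,r1:7,r2:2,r3:7,r4:1
  c2: issue MUL r1<-Mul1  regs: r0:Add1,r1:Mul1,r2:2,r3:7,r4:1
  c3: CDB Add1=2; issue SUB r2<-Add1  regs: r0:2,r1:Mul1,r2:Add1,r3:7,r4:1
  c4: issue ADD r3<-Add2  regs: r0:2,r1:Mul1,r2:Add1,r3:Add2,r4:1
  c5: CDB Add1=-1; issue SUB r2<-Add1  regs: r0:2,r1:Mul1,r2:Add1,r3:Add2,r4:1

STATUS = TAG Add2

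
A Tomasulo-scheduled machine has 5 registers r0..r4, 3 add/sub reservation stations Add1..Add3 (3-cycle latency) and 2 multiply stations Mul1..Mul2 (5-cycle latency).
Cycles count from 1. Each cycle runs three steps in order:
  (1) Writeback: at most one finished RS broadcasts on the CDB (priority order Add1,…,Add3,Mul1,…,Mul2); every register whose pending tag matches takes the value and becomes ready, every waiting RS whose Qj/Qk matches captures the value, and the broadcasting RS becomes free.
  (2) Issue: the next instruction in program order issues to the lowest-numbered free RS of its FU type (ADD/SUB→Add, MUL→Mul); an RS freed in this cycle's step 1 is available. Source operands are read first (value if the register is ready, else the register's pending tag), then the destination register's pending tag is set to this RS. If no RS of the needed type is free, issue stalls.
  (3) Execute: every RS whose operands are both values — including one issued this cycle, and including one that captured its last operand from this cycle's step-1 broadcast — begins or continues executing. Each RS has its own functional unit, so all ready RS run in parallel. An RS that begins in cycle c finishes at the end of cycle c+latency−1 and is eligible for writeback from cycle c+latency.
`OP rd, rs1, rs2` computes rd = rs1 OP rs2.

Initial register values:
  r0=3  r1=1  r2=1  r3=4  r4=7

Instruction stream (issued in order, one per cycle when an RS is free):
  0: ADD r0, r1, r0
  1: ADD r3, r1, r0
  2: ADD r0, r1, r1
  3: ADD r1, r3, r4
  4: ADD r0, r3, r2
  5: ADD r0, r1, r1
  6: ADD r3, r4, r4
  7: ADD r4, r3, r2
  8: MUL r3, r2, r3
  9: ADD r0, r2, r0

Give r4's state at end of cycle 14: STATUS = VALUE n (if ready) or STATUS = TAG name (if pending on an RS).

STATUS = TAG Add3

c1: issue ADD r0<-Add1 | r0:Add1,r1:1,r2:1,r3:4,r4:7
c2: issue ADD r3<-Add2 | r0:Add1,r1:1,r2:1,r3:Add2,r4:7
c3: issue ADD r0<-Add3 | r0:Add3,r1:1,r2:1,r3:Add2,r4:7
c4: CDB Add1=4; issue ADD r1<-Add1 | r0:Add3,r1:Add1,r2:1,r3:Add2,r4:7
c5: stall | r0:Add3,r1:Add1,r2:1,r3:Add2,r4:7
c6: CDB Add3=2; issue ADD r0<-Add3 | r0:Add3,r1:Add1,r2:1,r3:Add2,r4:7
c7: CDB Add2=5; issue ADD r0<-Add2 | r0:Add2,r1:Add1,r2:1,r3:5,r4:7
c8: stall | r0:Add2,r1:Add1,r2:1,r3:5,r4:7
c9: stall | r0:Add2,r1:Add1,r2:1,r3:5,r4:7
c10: CDB Add1=12; issue ADD r3<-Add1 | r0:Add2,r1:12,r2:1,r3:Add1,r4:7
c11: CDB Add3=6; issue ADD r4<-Add3 | r0:Add2,r1:12,r2:1,r3:Add1,r4:Add3
c12: issue MUL r3<-Mul1 | r0:Add2,r1:12,r2:1,r3:Mul1,r4:Add3
c13: CDB Add1=14; issue ADD r0<-Add1 | r0:Add1,r1:12,r2:1,r3:Mul1,r4:Add3
c14: CDB Add2=24 | r0:Add1,r1:12,r2:1,r3:Mul1,r4:Add3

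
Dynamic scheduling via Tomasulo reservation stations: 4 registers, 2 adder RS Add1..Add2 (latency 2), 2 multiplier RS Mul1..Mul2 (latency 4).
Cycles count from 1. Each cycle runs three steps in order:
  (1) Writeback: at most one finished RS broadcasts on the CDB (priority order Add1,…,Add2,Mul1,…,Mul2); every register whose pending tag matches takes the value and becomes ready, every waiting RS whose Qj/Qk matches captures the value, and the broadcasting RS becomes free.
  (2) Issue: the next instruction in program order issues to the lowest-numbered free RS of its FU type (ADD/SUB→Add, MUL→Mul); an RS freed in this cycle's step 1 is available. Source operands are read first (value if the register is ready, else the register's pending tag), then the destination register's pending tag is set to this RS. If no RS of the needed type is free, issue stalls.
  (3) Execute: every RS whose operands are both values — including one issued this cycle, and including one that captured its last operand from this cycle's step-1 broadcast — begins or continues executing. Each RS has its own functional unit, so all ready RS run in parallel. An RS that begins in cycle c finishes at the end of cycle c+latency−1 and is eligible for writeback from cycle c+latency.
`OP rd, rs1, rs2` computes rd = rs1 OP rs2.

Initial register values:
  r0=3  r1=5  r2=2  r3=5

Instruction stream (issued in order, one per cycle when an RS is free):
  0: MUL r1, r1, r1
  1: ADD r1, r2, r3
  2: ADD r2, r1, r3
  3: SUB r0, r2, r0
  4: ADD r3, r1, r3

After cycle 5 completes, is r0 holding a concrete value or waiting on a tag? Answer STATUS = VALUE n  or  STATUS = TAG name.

c1: issue MUL r1<-Mul1 | r0:3,r1:Mul1,r2:2,r3:5
c2: issue ADD r1<-Add1 | r0:3,r1:Add1,r2:2,r3:5
c3: issue ADD r2<-Add2 | r0:3,r1:Add1,r2:Add2,r3:5
c4: CDB Add1=7; issue SUB r0<-Add1 | r0:Add1,r1:7,r2:Add2,r3:5
c5: CDB Mul1=25; stall | r0:Add1,r1:7,r2:Add2,r3:5

STATUS = TAG Add1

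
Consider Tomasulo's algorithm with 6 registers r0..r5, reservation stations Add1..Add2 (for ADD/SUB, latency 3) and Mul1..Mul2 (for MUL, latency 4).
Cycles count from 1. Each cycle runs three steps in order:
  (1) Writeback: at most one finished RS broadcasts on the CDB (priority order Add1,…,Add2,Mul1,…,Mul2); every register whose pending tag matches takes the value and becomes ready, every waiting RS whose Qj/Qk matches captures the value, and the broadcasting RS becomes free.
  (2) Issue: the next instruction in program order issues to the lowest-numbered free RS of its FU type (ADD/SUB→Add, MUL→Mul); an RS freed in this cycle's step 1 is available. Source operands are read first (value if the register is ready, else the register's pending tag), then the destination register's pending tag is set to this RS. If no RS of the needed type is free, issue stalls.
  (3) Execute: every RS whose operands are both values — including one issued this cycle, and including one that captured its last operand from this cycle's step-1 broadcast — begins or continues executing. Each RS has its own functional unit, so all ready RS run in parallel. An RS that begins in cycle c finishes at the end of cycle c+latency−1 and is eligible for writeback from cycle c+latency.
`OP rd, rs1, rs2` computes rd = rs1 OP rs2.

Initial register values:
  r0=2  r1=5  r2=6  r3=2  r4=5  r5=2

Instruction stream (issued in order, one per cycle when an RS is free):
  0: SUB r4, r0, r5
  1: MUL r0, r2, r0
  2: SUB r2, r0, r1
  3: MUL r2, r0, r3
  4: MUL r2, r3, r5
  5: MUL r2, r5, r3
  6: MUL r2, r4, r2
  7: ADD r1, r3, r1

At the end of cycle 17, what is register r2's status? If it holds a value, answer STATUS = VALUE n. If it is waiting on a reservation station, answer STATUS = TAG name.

cycle 1: issue SUB r4<-Add1 // r0:2,r1:5,r2:6,r3:2,r4:Add1,r5:2
cycle 2: issue MUL r0<-Mul1 // r0:Mul1,r1:5,r2:6,r3:2,r4:Add1,r5:2
cycle 3: issue SUB r2<-Add2 // r0:Mul1,r1:5,r2:Add2,r3:2,r4:Add1,r5:2
cycle 4: CDB Add1=0; issue MUL r2<-Mul2 // r0:Mul1,r1:5,r2:Mul2,r3:2,r4:0,r5:2
cycle 5: stall // r0:Mul1,r1:5,r2:Mul2,r3:2,r4:0,r5:2
cycle 6: CDB Mul1=12; issue MUL r2<-Mul1 // r0:12,r1:5,r2:Mul1,r3:2,r4:0,r5:2
cycle 7: stall // r0:12,r1:5,r2:Mul1,r3:2,r4:0,r5:2
cycle 8: stall // r0:12,r1:5,r2:Mul1,r3:2,r4:0,r5:2
cycle 9: CDB Add2=7; stall // r0:12,r1:5,r2:Mul1,r3:2,r4:0,r5:2
cycle 10: CDB Mul1=4; issue MUL r2<-Mul1 // r0:12,r1:5,r2:Mul1,r3:2,r4:0,r5:2
cycle 11: CDB Mul2=24; issue MUL r2<-Mul2 // r0:12,r1:5,r2:Mul2,r3:2,r4:0,r5:2
cycle 12: issue ADD r1<-Add1 // r0:12,r1:Add1,r2:Mul2,r3:2,r4:0,r5:2
cycle 13: - // r0:12,r1:Add1,r2:Mul2,r3:2,r4:0,r5:2
cycle 14: CDB Mul1=4 // r0:12,r1:Add1,r2:Mul2,r3:2,r4:0,r5:2
cycle 15: CDB Add1=7 // r0:12,r1:7,r2:Mul2,r3:2,r4:0,r5:2
cycle 16: - // r0:12,r1:7,r2:Mul2,r3:2,r4:0,r5:2
cycle 17: - // r0:12,r1:7,r2:Mul2,r3:2,r4:0,r5:2

STATUS = TAG Mul2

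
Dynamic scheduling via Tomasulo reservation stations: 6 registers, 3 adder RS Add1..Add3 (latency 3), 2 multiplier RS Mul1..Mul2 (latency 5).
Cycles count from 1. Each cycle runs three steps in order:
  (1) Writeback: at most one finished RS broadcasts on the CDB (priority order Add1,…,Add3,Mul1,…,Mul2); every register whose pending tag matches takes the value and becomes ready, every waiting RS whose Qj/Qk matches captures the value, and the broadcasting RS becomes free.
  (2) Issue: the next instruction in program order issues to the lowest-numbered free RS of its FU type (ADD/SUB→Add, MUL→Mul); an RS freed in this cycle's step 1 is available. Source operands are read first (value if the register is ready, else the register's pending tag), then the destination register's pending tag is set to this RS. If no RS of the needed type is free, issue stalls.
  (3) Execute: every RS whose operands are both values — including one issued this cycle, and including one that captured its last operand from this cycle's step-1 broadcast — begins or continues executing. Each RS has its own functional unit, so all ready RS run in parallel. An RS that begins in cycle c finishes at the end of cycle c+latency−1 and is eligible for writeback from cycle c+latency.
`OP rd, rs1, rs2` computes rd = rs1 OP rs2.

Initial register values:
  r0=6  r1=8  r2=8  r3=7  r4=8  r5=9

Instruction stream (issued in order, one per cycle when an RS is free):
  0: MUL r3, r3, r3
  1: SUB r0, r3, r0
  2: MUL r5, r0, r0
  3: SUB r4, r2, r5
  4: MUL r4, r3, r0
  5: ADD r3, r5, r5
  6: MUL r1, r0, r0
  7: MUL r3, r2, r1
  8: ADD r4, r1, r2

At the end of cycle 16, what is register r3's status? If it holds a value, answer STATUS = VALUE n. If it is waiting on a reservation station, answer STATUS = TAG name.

  c1: issue MUL r3<-Mul1  regs: r0:6,r1:8,r2:8,r3:Mul1,r4:8,r5:9
  c2: issue SUB r0<-Add1  regs: r0:Add1,r1:8,r2:8,r3:Mul1,r4:8,r5:9
  c3: issue MUL r5<-Mul2  regs: r0:Add1,r1:8,r2:8,r3:Mul1,r4:8,r5:Mul2
  c4: issue SUB r4<-Add2  regs: r0:Add1,r1:8,r2:8,r3:Mul1,r4:Add2,r5:Mul2
  c5: stall  regs: r0:Add1,r1:8,r2:8,r3:Mul1,r4:Add2,r5:Mul2
  c6: CDB Mul1=49; issue MUL r4<-Mul1  regs: r0:Add1,r1:8,r2:8,r3:49,r4:Mul1,r5:Mul2
  c7: issue ADD r3<-Add3  regs: r0:Add1,r1:8,r2:8,r3:Add3,r4:Mul1,r5:Mul2
  c8: stall  regs: r0:Add1,r1:8,r2:8,r3:Add3,r4:Mul1,r5:Mul2
  c9: CDB Add1=43; stall  regs: r0:43,r1:8,r2:8,r3:Add3,r4:Mul1,r5:Mul2
  c10: stall  regs: r0:43,r1:8,r2:8,r3:Add3,r4:Mul1,r5:Mul2
  c11: stall  regs: r0:43,r1:8,r2:8,r3:Add3,r4:Mul1,r5:Mul2
  c12: stall  regs: r0:43,r1:8,r2:8,r3:Add3,r4:Mul1,r5:Mul2
  c13: stall  regs: r0:43,r1:8,r2:8,r3:Add3,r4:Mul1,r5:Mul2
  c14: CDB Mul1=2107; issue MUL r1<-Mul1  regs: r0:43,r1:Mul1,r2:8,r3:Add3,r4:2107,r5:Mul2
  c15: CDB Mul2=1849; issue MUL r3<-Mul2  regs: r0:43,r1:Mul1,r2:8,r3:Mul2,r4:2107,r5:1849
  c16: issue ADD r4<-Add1  regs: r0:43,r1:Mul1,r2:8,r3:Mul2,r4:Add1,r5:1849

STATUS = TAG Mul2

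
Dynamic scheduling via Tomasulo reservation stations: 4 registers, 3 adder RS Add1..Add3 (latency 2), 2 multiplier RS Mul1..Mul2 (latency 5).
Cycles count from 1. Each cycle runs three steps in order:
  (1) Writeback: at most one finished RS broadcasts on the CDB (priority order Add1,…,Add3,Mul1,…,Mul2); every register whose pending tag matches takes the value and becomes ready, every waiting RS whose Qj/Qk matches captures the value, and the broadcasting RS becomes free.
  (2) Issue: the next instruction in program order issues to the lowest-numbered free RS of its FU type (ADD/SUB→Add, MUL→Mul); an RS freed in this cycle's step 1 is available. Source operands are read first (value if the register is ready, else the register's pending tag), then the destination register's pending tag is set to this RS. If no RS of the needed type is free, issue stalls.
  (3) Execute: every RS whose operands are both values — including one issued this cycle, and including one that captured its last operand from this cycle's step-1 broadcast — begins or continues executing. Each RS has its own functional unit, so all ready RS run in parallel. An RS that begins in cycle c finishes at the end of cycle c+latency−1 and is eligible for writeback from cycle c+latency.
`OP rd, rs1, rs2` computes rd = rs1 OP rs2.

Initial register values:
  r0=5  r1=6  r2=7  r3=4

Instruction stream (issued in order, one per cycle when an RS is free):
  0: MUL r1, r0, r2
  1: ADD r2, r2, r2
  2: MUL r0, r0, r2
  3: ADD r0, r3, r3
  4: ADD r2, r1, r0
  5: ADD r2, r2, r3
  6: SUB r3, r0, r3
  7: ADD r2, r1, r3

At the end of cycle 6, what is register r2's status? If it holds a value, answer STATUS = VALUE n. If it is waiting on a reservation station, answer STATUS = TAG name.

c1: issue MUL r1<-Mul1 | r0:5,r1:Mul1,r2:7,r3:4
c2: issue ADD r2<-Add1 | r0:5,r1:Mul1,r2:Add1,r3:4
c3: issue MUL r0<-Mul2 | r0:Mul2,r1:Mul1,r2:Add1,r3:4
c4: CDB Add1=14; issue ADD r0<-Add1 | r0:Add1,r1:Mul1,r2:14,r3:4
c5: issue ADD r2<-Add2 | r0:Add1,r1:Mul1,r2:Add2,r3:4
c6: CDB Add1=8; issue ADD r2<-Add1 | r0:8,r1:Mul1,r2:Add1,r3:4

STATUS = TAG Add1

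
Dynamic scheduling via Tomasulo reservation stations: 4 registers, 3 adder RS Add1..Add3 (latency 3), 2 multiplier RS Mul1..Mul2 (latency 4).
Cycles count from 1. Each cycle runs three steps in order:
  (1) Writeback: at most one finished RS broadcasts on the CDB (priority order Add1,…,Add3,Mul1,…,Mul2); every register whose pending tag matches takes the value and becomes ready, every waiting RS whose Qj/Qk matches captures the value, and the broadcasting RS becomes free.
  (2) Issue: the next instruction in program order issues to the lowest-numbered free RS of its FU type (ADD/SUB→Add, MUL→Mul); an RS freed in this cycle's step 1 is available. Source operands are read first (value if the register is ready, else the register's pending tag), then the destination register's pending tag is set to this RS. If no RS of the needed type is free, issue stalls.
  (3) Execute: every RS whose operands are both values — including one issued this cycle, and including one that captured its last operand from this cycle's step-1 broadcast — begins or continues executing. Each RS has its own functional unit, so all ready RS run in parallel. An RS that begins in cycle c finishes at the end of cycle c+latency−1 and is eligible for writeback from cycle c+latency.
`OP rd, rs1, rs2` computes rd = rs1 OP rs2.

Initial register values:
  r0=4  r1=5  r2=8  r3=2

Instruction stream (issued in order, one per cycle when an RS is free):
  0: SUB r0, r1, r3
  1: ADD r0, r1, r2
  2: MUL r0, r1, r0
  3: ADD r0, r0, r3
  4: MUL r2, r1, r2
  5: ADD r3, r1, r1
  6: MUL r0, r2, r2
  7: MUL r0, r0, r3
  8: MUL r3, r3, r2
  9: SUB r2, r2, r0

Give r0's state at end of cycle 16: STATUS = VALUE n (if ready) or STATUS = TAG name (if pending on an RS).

c1: issue SUB r0<-Add1 | r0:Add1,r1:5,r2:8,r3:2
c2: issue ADD r0<-Add2 | r0:Add2,r1:5,r2:8,r3:2
c3: issue MUL r0<-Mul1 | r0:Mul1,r1:5,r2:8,r3:2
c4: CDB Add1=3; issue ADD r0<-Add1 | r0:Add1,r1:5,r2:8,r3:2
c5: CDB Add2=13; issue MUL r2<-Mul2 | r0:Add1,r1:5,r2:Mul2,r3:2
c6: issue ADD r3<-Add2 | r0:Add1,r1:5,r2:Mul2,r3:Add2
c7: stall | r0:Add1,r1:5,r2:Mul2,r3:Add2
c8: stall | r0:Add1,r1:5,r2:Mul2,r3:Add2
c9: CDB Add2=10; stall | r0:Add1,r1:5,r2:Mul2,r3:10
c10: CDB Mul1=65; issue MUL r0<-Mul1 | r0:Mul1,r1:5,r2:Mul2,r3:10
c11: CDB Mul2=40; issue MUL r0<-Mul2 | r0:Mul2,r1:5,r2:40,r3:10
c12: stall | r0:Mul2,r1:5,r2:40,r3:10
c13: CDB Add1=67; stall | r0:Mul2,r1:5,r2:40,r3:10
c14: stall | r0:Mul2,r1:5,r2:40,r3:10
c15: CDB Mul1=1600; issue MUL r3<-Mul1 | r0:Mul2,r1:5,r2:40,r3:Mul1
c16: issue SUB r2<-Add1 | r0:Mul2,r1:5,r2:Add1,r3:Mul1

STATUS = TAG Mul2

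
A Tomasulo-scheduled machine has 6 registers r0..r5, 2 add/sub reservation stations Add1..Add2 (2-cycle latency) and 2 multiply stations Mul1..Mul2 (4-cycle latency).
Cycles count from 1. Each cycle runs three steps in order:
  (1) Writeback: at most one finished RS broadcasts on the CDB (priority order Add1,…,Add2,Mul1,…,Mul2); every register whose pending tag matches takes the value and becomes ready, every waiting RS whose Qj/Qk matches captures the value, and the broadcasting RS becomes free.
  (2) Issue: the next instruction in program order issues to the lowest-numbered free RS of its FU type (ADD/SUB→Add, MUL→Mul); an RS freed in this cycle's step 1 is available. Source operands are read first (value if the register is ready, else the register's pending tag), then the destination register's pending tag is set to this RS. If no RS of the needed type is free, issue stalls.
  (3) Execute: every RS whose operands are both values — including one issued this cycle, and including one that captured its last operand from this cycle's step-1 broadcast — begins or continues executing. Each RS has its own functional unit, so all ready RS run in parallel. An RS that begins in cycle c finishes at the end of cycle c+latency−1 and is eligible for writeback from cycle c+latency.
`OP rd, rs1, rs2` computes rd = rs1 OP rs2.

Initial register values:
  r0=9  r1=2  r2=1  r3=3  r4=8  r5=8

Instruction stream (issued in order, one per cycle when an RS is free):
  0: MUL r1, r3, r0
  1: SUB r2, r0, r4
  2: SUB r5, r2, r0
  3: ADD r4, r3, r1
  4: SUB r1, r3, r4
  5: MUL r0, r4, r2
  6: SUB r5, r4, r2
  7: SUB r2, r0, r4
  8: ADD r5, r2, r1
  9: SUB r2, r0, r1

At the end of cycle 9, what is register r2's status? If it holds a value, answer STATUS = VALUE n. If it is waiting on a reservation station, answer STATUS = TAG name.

STATUS = TAG Add2

c1: issue MUL r1<-Mul1 | r0:9,r1:Mul1,r2:1,r3:3,r4:8,r5:8
c2: issue SUB r2<-Add1 | r0:9,r1:Mul1,r2:Add1,r3:3,r4:8,r5:8
c3: issue SUB r5<-Add2 | r0:9,r1:Mul1,r2:Add1,r3:3,r4:8,r5:Add2
c4: CDB Add1=1; issue ADD r4<-Add1 | r0:9,r1:Mul1,r2:1,r3:3,r4:Add1,r5:Add2
c5: CDB Mul1=27; stall | r0:9,r1:27,r2:1,r3:3,r4:Add1,r5:Add2
c6: CDB Add2=-8; issue SUB r1<-Add2 | r0:9,r1:Add2,r2:1,r3:3,r4:Add1,r5:-8
c7: CDB Add1=30; issue MUL r0<-Mul1 | r0:Mul1,r1:Add2,r2:1,r3:3,r4:30,r5:-8
c8: issue SUB r5<-Add1 | r0:Mul1,r1:Add2,r2:1,r3:3,r4:30,r5:Add1
c9: CDB Add2=-27; issue SUB r2<-Add2 | r0:Mul1,r1:-27,r2:Add2,r3:3,r4:30,r5:Add1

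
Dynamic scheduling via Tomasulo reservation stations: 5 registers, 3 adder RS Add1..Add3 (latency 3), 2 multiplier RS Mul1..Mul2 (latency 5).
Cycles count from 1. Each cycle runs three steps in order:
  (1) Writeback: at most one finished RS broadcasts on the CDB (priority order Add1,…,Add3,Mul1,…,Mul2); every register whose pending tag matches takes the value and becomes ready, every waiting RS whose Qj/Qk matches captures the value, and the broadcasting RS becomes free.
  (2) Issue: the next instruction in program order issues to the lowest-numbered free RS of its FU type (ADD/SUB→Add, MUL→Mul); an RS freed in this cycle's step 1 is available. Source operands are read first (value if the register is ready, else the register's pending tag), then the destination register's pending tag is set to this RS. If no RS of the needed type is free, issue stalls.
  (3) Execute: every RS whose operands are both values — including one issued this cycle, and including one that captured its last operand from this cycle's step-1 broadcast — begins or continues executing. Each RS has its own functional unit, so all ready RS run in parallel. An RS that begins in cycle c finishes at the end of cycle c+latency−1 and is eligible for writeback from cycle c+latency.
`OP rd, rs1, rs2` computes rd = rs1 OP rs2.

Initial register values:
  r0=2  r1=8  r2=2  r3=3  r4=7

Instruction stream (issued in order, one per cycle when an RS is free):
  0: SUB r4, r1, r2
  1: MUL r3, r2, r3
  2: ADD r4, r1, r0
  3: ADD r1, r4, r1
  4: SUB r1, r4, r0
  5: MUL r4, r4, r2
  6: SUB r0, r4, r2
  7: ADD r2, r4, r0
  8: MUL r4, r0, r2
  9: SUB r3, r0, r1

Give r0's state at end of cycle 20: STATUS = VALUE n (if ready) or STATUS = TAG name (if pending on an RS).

STATUS = VALUE 18

cycle 1: issue SUB r4<-Add1 // r0:2,r1:8,r2:2,r3:3,r4:Add1
cycle 2: issue MUL r3<-Mul1 // r0:2,r1:8,r2:2,r3:Mul1,r4:Add1
cycle 3: issue ADD r4<-Add2 // r0:2,r1:8,r2:2,r3:Mul1,r4:Add2
cycle 4: CDB Add1=6; issue ADD r1<-Add1 // r0:2,r1:Add1,r2:2,r3:Mul1,r4:Add2
cycle 5: issue SUB r1<-Add3 // r0:2,r1:Add3,r2:2,r3:Mul1,r4:Add2
cycle 6: CDB Add2=10; issue MUL r4<-Mul2 // r0:2,r1:Add3,r2:2,r3:Mul1,r4:Mul2
cycle 7: CDB Mul1=6; issue SUB r0<-Add2 // r0:Add2,r1:Add3,r2:2,r3:6,r4:Mul2
cycle 8: stall // r0:Add2,r1:Add3,r2:2,r3:6,r4:Mul2
cycle 9: CDB Add1=18; issue ADD r2<-Add1 // r0:Add2,r1:Add3,r2:Add1,r3:6,r4:Mul2
cycle 10: CDB Add3=8; issue MUL r4<-Mul1 // r0:Add2,r1:8,r2:Add1,r3:6,r4:Mul1
cycle 11: CDB Mul2=20; issue SUB r3<-Add3 // r0:Add2,r1:8,r2:Add1,r3:Add3,r4:Mul1
cycle 12: - // r0:Add2,r1:8,r2:Add1,r3:Add3,r4:Mul1
cycle 13: - // r0:Add2,r1:8,r2:Add1,r3:Add3,r4:Mul1
cycle 14: CDB Add2=18 // r0:18,r1:8,r2:Add1,r3:Add3,r4:Mul1
cycle 15: - // r0:18,r1:8,r2:Add1,r3:Add3,r4:Mul1
cycle 16: - // r0:18,r1:8,r2:Add1,r3:Add3,r4:Mul1
cycle 17: CDB Add1=38 // r0:18,r1:8,r2:38,r3:Add3,r4:Mul1
cycle 18: CDB Add3=10 // r0:18,r1:8,r2:38,r3:10,r4:Mul1
cycle 19: - // r0:18,r1:8,r2:38,r3:10,r4:Mul1
cycle 20: - // r0:18,r1:8,r2:38,r3:10,r4:Mul1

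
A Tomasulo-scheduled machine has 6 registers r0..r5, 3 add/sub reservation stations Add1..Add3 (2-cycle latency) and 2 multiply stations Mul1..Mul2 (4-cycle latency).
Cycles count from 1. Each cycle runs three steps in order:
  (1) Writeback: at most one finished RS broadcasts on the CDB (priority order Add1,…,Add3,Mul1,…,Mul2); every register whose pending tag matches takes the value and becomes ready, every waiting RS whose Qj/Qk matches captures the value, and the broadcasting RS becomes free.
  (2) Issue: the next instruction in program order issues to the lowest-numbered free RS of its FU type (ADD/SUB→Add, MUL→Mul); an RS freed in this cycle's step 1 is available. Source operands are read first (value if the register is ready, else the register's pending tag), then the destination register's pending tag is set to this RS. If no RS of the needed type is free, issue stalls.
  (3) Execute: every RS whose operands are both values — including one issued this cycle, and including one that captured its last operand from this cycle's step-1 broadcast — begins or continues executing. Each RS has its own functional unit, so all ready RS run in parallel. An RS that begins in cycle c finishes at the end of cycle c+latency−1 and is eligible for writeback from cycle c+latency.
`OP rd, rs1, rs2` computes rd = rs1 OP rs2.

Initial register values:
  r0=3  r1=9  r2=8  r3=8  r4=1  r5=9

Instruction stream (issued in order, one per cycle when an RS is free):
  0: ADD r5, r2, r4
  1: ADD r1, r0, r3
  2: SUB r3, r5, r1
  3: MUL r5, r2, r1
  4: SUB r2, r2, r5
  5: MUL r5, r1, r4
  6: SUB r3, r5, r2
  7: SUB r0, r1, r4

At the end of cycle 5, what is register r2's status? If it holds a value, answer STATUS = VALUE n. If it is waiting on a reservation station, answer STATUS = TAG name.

  c1: issue ADD r5<-Add1  regs: r0:3,r1:9,r2:8,r3:8,r4:1,r5:Add1
  c2: issue ADD r1<-Add2  regs: r0:3,r1:Add2,r2:8,r3:8,r4:1,r5:Add1
  c3: CDB Add1=9; issue SUB r3<-Add1  regs: r0:3,r1:Add2,r2:8,r3:Add1,r4:1,r5:9
  c4: CDB Add2=11; issue MUL r5<-Mul1  regs: r0:3,r1:11,r2:8,r3:Add1,r4:1,r5:Mul1
  c5: issue SUB r2<-Add2  regs: r0:3,r1:11,r2:Add2,r3:Add1,r4:1,r5:Mul1

STATUS = TAG Add2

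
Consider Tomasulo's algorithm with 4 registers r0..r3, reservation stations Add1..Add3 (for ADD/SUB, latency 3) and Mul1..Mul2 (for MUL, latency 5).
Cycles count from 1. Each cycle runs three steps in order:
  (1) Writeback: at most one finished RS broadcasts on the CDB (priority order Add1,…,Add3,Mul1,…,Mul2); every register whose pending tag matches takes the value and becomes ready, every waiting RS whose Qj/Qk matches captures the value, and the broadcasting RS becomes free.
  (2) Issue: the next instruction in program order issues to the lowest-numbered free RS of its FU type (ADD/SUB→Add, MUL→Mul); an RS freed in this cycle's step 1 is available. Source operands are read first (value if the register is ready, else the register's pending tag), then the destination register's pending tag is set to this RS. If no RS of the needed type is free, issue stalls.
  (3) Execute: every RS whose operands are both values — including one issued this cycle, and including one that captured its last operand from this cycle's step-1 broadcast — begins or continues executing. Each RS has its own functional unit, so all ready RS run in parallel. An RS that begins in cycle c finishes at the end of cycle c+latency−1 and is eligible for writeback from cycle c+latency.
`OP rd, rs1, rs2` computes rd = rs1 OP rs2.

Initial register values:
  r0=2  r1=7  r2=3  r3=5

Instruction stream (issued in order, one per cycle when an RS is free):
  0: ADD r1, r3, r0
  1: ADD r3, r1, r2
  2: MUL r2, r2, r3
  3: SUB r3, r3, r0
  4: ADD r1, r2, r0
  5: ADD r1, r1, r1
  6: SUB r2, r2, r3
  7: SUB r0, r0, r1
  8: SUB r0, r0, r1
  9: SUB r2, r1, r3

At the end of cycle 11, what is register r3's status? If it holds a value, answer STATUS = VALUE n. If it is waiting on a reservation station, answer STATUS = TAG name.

cycle 1: issue ADD r1<-Add1 // r0:2,r1:Add1,r2:3,r3:5
cycle 2: issue ADD r3<-Add2 // r0:2,r1:Add1,r2:3,r3:Add2
cycle 3: issue MUL r2<-Mul1 // r0:2,r1:Add1,r2:Mul1,r3:Add2
cycle 4: CDB Add1=7; issue SUB r3<-Add1 // r0:2,r1:7,r2:Mul1,r3:Add1
cycle 5: issue ADD r1<-Add3 // r0:2,r1:Add3,r2:Mul1,r3:Add1
cycle 6: stall // r0:2,r1:Add3,r2:Mul1,r3:Add1
cycle 7: CDB Add2=10; issue ADD r1<-Add2 // r0:2,r1:Add2,r2:Mul1,r3:Add1
cycle 8: stall // r0:2,r1:Add2,r2:Mul1,r3:Add1
cycle 9: stall // r0:2,r1:Add2,r2:Mul1,r3:Add1
cycle 10: CDB Add1=8; issue SUB r2<-Add1 // r0:2,r1:Add2,r2:Add1,r3:8
cycle 11: stall // r0:2,r1:Add2,r2:Add1,r3:8

STATUS = VALUE 8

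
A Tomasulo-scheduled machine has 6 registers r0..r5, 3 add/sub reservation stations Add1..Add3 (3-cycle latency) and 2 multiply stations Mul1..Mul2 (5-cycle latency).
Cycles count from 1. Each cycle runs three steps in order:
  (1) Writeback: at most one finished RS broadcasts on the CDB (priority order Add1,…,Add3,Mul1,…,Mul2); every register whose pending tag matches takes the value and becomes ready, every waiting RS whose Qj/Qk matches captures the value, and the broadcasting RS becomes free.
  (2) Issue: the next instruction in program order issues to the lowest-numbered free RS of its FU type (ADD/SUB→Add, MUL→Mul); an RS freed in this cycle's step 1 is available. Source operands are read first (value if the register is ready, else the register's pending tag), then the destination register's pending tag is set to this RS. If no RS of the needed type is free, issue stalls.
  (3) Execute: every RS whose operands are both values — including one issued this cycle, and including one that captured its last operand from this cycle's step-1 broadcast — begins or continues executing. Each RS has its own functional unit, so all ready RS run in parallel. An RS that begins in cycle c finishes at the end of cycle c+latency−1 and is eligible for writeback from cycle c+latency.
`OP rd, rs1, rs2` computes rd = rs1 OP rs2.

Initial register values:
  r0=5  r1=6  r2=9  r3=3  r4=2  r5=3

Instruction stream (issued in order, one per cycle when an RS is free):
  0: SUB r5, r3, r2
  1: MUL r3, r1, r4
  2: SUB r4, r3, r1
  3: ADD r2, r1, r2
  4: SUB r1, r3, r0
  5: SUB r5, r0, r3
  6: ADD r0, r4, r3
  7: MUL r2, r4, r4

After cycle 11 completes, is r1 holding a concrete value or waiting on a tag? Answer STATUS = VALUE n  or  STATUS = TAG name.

  c1: issue SUB r5<-Add1  regs: r0:5,r1:6,r2:9,r3:3,r4:2,r5:Add1
  c2: issue MUL r3<-Mul1  regs: r0:5,r1:6,r2:9,r3:Mul1,r4:2,r5:Add1
  c3: issue SUB r4<-Add2  regs: r0:5,r1:6,r2:9,r3:Mul1,r4:Add2,r5:Add1
  c4: CDB Add1=-6; issue ADD r2<-Add1  regs: r0:5,r1:6,r2:Add1,r3:Mul1,r4:Add2,r5:-6
  c5: issue SUB r1<-Add3  regs: r0:5,r1:Add3,r2:Add1,r3:Mul1,r4:Add2,r5:-6
  c6: stall  regs: r0:5,r1:Add3,r2:Add1,r3:Mul1,r4:Add2,r5:-6
  c7: CDB Add1=15; issue SUB r5<-Add1  regs: r0:5,r1:Add3,r2:15,r3:Mul1,r4:Add2,r5:Add1
  c8: CDB Mul1=12; stall  regs: r0:5,r1:Add3,r2:15,r3:12,r4:Add2,r5:Add1
  c9: stall  regs: r0:5,r1:Add3,r2:15,r3:12,r4:Add2,r5:Add1
  c10: stall  regs: r0:5,r1:Add3,r2:15,r3:12,r4:Add2,r5:Add1
  c11: CDB Add1=-7; issue ADD r0<-Add1  regs: r0:Add1,r1:Add3,r2:15,r3:12,r4:Add2,r5:-7

STATUS = TAG Add3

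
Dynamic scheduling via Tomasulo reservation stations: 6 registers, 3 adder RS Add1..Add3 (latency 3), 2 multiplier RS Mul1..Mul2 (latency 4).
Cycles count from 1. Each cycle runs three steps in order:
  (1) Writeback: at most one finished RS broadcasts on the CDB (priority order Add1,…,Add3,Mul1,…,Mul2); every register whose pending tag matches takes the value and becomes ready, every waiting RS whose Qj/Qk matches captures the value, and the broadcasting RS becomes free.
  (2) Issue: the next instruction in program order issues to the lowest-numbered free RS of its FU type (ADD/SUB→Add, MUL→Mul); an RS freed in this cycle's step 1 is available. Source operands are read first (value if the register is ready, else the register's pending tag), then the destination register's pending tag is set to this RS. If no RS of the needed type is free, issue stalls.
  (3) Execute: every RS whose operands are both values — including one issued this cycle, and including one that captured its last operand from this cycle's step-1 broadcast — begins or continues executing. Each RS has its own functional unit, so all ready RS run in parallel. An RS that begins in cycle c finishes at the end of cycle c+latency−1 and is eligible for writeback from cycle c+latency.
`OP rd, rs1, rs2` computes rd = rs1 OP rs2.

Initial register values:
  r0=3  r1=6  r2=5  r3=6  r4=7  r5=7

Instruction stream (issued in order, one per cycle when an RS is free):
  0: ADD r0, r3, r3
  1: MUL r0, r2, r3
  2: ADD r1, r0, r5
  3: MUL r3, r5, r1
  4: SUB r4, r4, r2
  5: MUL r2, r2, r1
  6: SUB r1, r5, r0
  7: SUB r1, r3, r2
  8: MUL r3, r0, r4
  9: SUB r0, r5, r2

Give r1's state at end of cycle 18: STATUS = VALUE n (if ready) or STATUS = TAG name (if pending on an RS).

c1: issue ADD r0<-Add1 | r0:Add1,r1:6,r2:5,r3:6,r4:7,r5:7
c2: issue MUL r0<-Mul1 | r0:Mul1,r1:6,r2:5,r3:6,r4:7,r5:7
c3: issue ADD r1<-Add2 | r0:Mul1,r1:Add2,r2:5,r3:6,r4:7,r5:7
c4: CDB Add1=12; issue MUL r3<-Mul2 | r0:Mul1,r1:Add2,r2:5,r3:Mul2,r4:7,r5:7
c5: issue SUB r4<-Add1 | r0:Mul1,r1:Add2,r2:5,r3:Mul2,r4:Add1,r5:7
c6: CDB Mul1=30; issue MUL r2<-Mul1 | r0:30,r1:Add2,r2:Mul1,r3:Mul2,r4:Add1,r5:7
c7: issue SUB r1<-Add3 | r0:30,r1:Add3,r2:Mul1,r3:Mul2,r4:Add1,r5:7
c8: CDB Add1=2; issue SUB r1<-Add1 | r0:30,r1:Add1,r2:Mul1,r3:Mul2,r4:2,r5:7
c9: CDB Add2=37; stall | r0:30,r1:Add1,r2:Mul1,r3:Mul2,r4:2,r5:7
c10: CDB Add3=-23; stall | r0:30,r1:Add1,r2:Mul1,r3:Mul2,r4:2,r5:7
c11: stall | r0:30,r1:Add1,r2:Mul1,r3:Mul2,r4:2,r5:7
c12: stall | r0:30,r1:Add1,r2:Mul1,r3:Mul2,r4:2,r5:7
c13: CDB Mul1=185; issue MUL r3<-Mul1 | r0:30,r1:Add1,r2:185,r3:Mul1,r4:2,r5:7
c14: CDB Mul2=259; issue SUB r0<-Add2 | r0:Add2,r1:Add1,r2:185,r3:Mul1,r4:2,r5:7
c15: - | r0:Add2,r1:Add1,r2:185,r3:Mul1,r4:2,r5:7
c16: - | r0:Add2,r1:Add1,r2:185,r3:Mul1,r4:2,r5:7
c17: CDB Add1=74 | r0:Add2,r1:74,r2:185,r3:Mul1,r4:2,r5:7
c18: CDB Add2=-178 | r0:-178,r1:74,r2:185,r3:Mul1,r4:2,r5:7

STATUS = VALUE 74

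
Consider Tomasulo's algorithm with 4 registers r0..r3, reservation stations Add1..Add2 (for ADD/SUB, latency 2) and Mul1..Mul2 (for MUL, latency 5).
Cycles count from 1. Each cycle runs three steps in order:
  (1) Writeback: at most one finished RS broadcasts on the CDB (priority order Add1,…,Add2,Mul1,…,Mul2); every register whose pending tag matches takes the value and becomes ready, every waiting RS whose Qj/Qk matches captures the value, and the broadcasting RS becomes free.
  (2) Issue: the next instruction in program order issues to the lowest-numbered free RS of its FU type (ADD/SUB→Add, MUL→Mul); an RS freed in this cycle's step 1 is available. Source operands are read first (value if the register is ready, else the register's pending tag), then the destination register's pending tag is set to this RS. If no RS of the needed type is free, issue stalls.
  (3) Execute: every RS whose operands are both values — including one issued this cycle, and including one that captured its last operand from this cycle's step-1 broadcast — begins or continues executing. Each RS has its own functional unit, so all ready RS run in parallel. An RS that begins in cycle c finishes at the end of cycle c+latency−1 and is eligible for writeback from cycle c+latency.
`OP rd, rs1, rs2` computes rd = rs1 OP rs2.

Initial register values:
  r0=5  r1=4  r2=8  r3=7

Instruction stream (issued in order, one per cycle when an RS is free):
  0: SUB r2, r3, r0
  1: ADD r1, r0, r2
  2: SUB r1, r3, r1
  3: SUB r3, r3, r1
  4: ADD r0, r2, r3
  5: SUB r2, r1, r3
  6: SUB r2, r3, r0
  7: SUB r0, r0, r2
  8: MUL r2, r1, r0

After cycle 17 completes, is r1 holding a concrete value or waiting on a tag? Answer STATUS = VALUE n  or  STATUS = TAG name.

c1: issue SUB r2<-Add1 | r0:5,r1:4,r2:Add1,r3:7
c2: issue ADD r1<-Add2 | r0:5,r1:Add2,r2:Add1,r3:7
c3: CDB Add1=2; issue SUB r1<-Add1 | r0:5,r1:Add1,r2:2,r3:7
c4: stall | r0:5,r1:Add1,r2:2,r3:7
c5: CDB Add2=7; issue SUB r3<-Add2 | r0:5,r1:Add1,r2:2,r3:Add2
c6: stall | r0:5,r1:Add1,r2:2,r3:Add2
c7: CDB Add1=0; issue ADD r0<-Add1 | r0:Add1,r1:0,r2:2,r3:Add2
c8: stall | r0:Add1,r1:0,r2:2,r3:Add2
c9: CDB Add2=7; issue SUB r2<-Add2 | r0:Add1,r1:0,r2:Add2,r3:7
c10: stall | r0:Add1,r1:0,r2:Add2,r3:7
c11: CDB Add1=9; issue SUB r2<-Add1 | r0:9,r1:0,r2:Add1,r3:7
c12: CDB Add2=-7; issue SUB r0<-Add2 | r0:Add2,r1:0,r2:Add1,r3:7
c13: CDB Add1=-2; issue MUL r2<-Mul1 | r0:Add2,r1:0,r2:Mul1,r3:7
c14: - | r0:Add2,r1:0,r2:Mul1,r3:7
c15: CDB Add2=11 | r0:11,r1:0,r2:Mul1,r3:7
c16: - | r0:11,r1:0,r2:Mul1,r3:7
c17: - | r0:11,r1:0,r2:Mul1,r3:7

STATUS = VALUE 0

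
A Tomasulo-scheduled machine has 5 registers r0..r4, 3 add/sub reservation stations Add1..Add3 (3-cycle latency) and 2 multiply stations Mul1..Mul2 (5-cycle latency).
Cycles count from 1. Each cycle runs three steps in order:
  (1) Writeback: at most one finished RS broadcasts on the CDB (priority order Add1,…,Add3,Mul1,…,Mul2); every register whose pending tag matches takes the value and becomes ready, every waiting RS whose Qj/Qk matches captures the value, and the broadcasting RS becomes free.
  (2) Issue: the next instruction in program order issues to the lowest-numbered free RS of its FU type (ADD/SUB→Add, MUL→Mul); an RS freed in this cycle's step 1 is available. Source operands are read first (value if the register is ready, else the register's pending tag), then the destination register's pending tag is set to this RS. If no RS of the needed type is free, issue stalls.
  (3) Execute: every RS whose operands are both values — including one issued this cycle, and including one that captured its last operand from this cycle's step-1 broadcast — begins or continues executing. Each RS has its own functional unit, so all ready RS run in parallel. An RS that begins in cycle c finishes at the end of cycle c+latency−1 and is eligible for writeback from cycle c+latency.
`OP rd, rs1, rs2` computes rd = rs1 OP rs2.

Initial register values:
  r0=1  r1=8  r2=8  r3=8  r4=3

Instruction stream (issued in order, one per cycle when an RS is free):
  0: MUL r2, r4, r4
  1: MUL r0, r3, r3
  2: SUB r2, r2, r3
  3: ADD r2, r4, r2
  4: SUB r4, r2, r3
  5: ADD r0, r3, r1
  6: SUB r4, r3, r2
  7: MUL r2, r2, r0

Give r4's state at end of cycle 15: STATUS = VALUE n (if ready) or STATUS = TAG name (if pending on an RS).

cycle 1: issue MUL r2<-Mul1 // r0:1,r1:8,r2:Mul1,r3:8,r4:3
cycle 2: issue MUL r0<-Mul2 // r0:Mul2,r1:8,r2:Mul1,r3:8,r4:3
cycle 3: issue SUB r2<-Add1 // r0:Mul2,r1:8,r2:Add1,r3:8,r4:3
cycle 4: issue ADD r2<-Add2 // r0:Mul2,r1:8,r2:Add2,r3:8,r4:3
cycle 5: issue SUB r4<-Add3 // r0:Mul2,r1:8,r2:Add2,r3:8,r4:Add3
cycle 6: CDB Mul1=9; stall // r0:Mul2,r1:8,r2:Add2,r3:8,r4:Add3
cycle 7: CDB Mul2=64; stall // r0:64,r1:8,r2:Add2,r3:8,r4:Add3
cycle 8: stall // r0:64,r1:8,r2:Add2,r3:8,r4:Add3
cycle 9: CDB Add1=1; issue ADD r0<-Add1 // r0:Add1,r1:8,r2:Add2,r3:8,r4:Add3
cycle 10: stall // r0:Add1,r1:8,r2:Add2,r3:8,r4:Add3
cycle 11: stall // r0:Add1,r1:8,r2:Add2,r3:8,r4:Add3
cycle 12: CDB Add1=16; issue SUB r4<-Add1 // r0:16,r1:8,r2:Add2,r3:8,r4:Add1
cycle 13: CDB Add2=4; issue MUL r2<-Mul1 // r0:16,r1:8,r2:Mul1,r3:8,r4:Add1
cycle 14: - // r0:16,r1:8,r2:Mul1,r3:8,r4:Add1
cycle 15: - // r0:16,r1:8,r2:Mul1,r3:8,r4:Add1

STATUS = TAG Add1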